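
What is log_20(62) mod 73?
35

Baby-step giant-step with step n = ⌈√73⌉ = 9.
Baby steps 20^j mod 73 (j:value) for j=0..8: 0:1, 1:20, 2:35, 3:43, 4:57, 5:45, 6:24, 7:42, 8:37.
Giant-step multiplier: 20^(-9) ≡ 20^(72-9) = 20^63 ≡ 22 (mod 73).
Giant steps γ_i = 62·22^i mod 73: γ_0=62, γ_1=50, γ_2=5, γ_3=37 (in table at j=8).
x = i·n + j = 3·9 + 8 = 35.
Check: 20^35 ≡ 62 (mod 73).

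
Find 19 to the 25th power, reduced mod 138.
97

Repeated squaring. Binary of 25 = 11001.
19^1 ≡ 19 (mod 138); 19^2 ≡ 85 (mod 138); 19^4 ≡ 49 (mod 138); 19^8 ≡ 55 (mod 138); 19^16 ≡ 127 (mod 138)
19^25 = 19^1 × 19^8 × 19^16 ≡ 97 (mod 138)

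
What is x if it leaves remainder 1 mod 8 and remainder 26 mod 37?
137

Using Chinese Remainder Theorem:
M = 8 × 37 = 296
M1 = 37, M2 = 8
y1 = 37^(-1) mod 8 = 5
y2 = 8^(-1) mod 37 = 14
x = (1×37×5 + 26×8×14) mod 296 = 137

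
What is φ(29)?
28

29 = 29
φ(n) = n × ∏(1 - 1/p) for each prime p dividing n
φ(29) = 29 × (1 - 1/29) = 28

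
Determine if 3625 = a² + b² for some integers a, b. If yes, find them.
5² + 60² (a=5, b=60)

Factorization: 3625 = 5^3 × 29
By Fermat: n is sum of two squares iff every prime p ≡ 3 (mod 4) appears to even power.
All primes ≡ 3 (mod 4) appear to even power.
Search a = 0, 1, 2, … for 3625 - a² a perfect square: first hit at a = 5: 3625 - 25 = 3600 = 60².
3625 = 5² + 60² = 25 + 3600 ✓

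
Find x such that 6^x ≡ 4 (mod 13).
10

Baby-step giant-step with step n = ⌈√13⌉ = 4.
Baby steps 6^j mod 13 (j:value) for j=0..3: 0:1, 1:6, 2:10, 3:8.
Giant-step multiplier: 6^(-4) ≡ 6^(12-4) = 6^8 ≡ 3 (mod 13).
Giant steps γ_i = 4·3^i mod 13: γ_0=4, γ_1=12, γ_2=10 (in table at j=2).
x = i·n + j = 2·4 + 2 = 10.
Check: 6^10 ≡ 4 (mod 13).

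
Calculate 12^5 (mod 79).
61

Repeated squaring. Binary of 5 = 101.
12^1 ≡ 12 (mod 79); 12^2 ≡ 65 (mod 79); 12^4 ≡ 38 (mod 79)
12^5 = 12^1 × 12^4 ≡ 61 (mod 79)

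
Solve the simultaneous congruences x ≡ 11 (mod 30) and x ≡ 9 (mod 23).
101

Using Chinese Remainder Theorem:
M = 30 × 23 = 690
M1 = 23, M2 = 30
y1 = 23^(-1) mod 30 = 17
y2 = 30^(-1) mod 23 = 10
x = (11×23×17 + 9×30×10) mod 690 = 101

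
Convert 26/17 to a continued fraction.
[1; 1, 1, 8]

Euclidean algorithm steps:
26 = 1 × 17 + 9
17 = 1 × 9 + 8
9 = 1 × 8 + 1
8 = 8 × 1 + 0
Continued fraction: [1; 1, 1, 8]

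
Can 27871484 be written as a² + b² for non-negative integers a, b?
Not possible

Factorization: 27871484 = 2^2 × 191^3
By Fermat: n is sum of two squares iff every prime p ≡ 3 (mod 4) appears to even power.
Prime(s) ≡ 3 (mod 4) with odd exponent: [(191, 3)]
Therefore 27871484 cannot be expressed as a² + b².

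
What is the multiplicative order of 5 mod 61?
30

61 is prime, so ord(5) divides φ(61) = 60.
Divisors of 60: 1, 2, 3, 4, 5, 6, 10, 12, 15, 20, 30, 60.
Repeated squaring: 5^1 ≡ 5, 5^2 ≡ 25, 5^4 ≡ 15, 5^8 ≡ 42, 5^16 ≡ 56, 5^32 ≡ 25 (mod 61).
Test 5^d mod 61 for each divisor d in increasing order:
5^1 ≡ 5
5^2 ≡ 25
5^3 = 5^2·5^1 ≡ 3
5^4 ≡ 15
5^5 = 5^4·5^1 ≡ 14
5^6 = 5^4·5^2 ≡ 9
5^10 = 5^8·5^2 ≡ 13
5^12 = 5^8·5^4 ≡ 20
5^15 = 5^8·5^4·5^2·5^1 ≡ 60
5^20 = 5^16·5^4 ≡ 47
5^30 = 5^16·5^8·5^4·5^2 ≡ 1  ← first divisor giving 1
The order is 30.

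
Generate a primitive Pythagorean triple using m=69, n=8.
(4697, 1104, 4825)

Euclid's formula: a = m² - n², b = 2mn, c = m² + n²
m = 69, n = 8
a = 69² - 8² = 4761 - 64 = 4697
b = 2 × 69 × 8 = 1104
c = 69² + 8² = 4761 + 64 = 4825
Verification: 4697² + 1104² = 22061809 + 1218816 = 23280625 = 4825² ✓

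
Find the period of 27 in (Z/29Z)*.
28

29 is prime, so ord(27) divides φ(29) = 28.
Divisors of 28: 1, 2, 4, 7, 14, 28.
Repeated squaring: 27^1 ≡ 27, 27^2 ≡ 4, 27^4 ≡ 16, 27^8 ≡ 24, 27^16 ≡ 25 (mod 29).
Test 27^d mod 29 for each divisor d in increasing order:
27^1 ≡ 27
27^2 ≡ 4
27^4 ≡ 16
27^7 = 27^4·27^2·27^1 ≡ 17
27^14 = 27^8·27^4·27^2 ≡ 28
27^28 = 27^16·27^8·27^4 ≡ 1  ← first divisor giving 1
The order is 28.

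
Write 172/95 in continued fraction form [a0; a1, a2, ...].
[1; 1, 4, 3, 1, 1, 2]

Euclidean algorithm steps:
172 = 1 × 95 + 77
95 = 1 × 77 + 18
77 = 4 × 18 + 5
18 = 3 × 5 + 3
5 = 1 × 3 + 2
3 = 1 × 2 + 1
2 = 2 × 1 + 0
Continued fraction: [1; 1, 4, 3, 1, 1, 2]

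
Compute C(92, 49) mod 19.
7

Using Lucas' theorem:
Write n=92 and k=49 in base 19:
n in base 19: [4, 16]
k in base 19: [2, 11]
C(92,49) mod 19 = ∏ C(n_i, k_i) mod 19
Digit binomials (mod 19): C(4,2) = 6; C(16,11) = 4368 ≡ 17
Product: 6 × 17 = 102 ≡ 7 (mod 19)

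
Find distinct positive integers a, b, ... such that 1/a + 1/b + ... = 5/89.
1/18 + 1/1602

Greedy algorithm:
5/89: ceiling(89/5) = 18, use 1/18
1/1602: ceiling(1602/1) = 1602, use 1/1602
Result: 5/89 = 1/18 + 1/1602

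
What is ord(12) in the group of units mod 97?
16

97 is prime, so ord(12) divides φ(97) = 96.
Divisors of 96: 1, 2, 3, 4, 6, 8, 12, 16, 24, 32, 48, 96.
Repeated squaring: 12^1 ≡ 12, 12^2 ≡ 47, 12^4 ≡ 75, 12^8 ≡ 96, 12^16 ≡ 1, 12^32 ≡ 1, 12^64 ≡ 1 (mod 97).
Test 12^d mod 97 for each divisor d in increasing order:
12^1 ≡ 12
12^2 ≡ 47
12^3 = 12^2·12^1 ≡ 79
12^4 ≡ 75
12^6 = 12^4·12^2 ≡ 33
12^8 ≡ 96
12^12 = 12^8·12^4 ≡ 22
12^16 ≡ 1  ← first divisor giving 1
The order is 16.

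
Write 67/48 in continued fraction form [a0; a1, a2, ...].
[1; 2, 1, 1, 9]

Euclidean algorithm steps:
67 = 1 × 48 + 19
48 = 2 × 19 + 10
19 = 1 × 10 + 9
10 = 1 × 9 + 1
9 = 9 × 1 + 0
Continued fraction: [1; 2, 1, 1, 9]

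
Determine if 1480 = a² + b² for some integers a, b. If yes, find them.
6² + 38² (a=6, b=38)

Factorization: 1480 = 2^3 × 5 × 37
By Fermat: n is sum of two squares iff every prime p ≡ 3 (mod 4) appears to even power.
All primes ≡ 3 (mod 4) appear to even power.
Search a = 0, 1, 2, … for 1480 - a² a perfect square: first hit at a = 6: 1480 - 36 = 1444 = 38².
1480 = 6² + 38² = 36 + 1444 ✓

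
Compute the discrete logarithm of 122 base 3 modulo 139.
112

Baby-step giant-step with step n = ⌈√139⌉ = 12.
Baby steps 3^j mod 139 (j:value) for j=0..11: 0:1, 1:3, 2:9, 3:27, 4:81, 5:104, 6:34, 7:102, 8:28, 9:84, 10:113, 11:61.
Giant-step multiplier: 3^(-12) ≡ 3^(138-12) = 3^126 ≡ 79 (mod 139).
Giant steps γ_i = 122·79^i mod 139: γ_0=122, γ_1=47, γ_2=99, γ_3=37, γ_4=4, γ_5=38, γ_6=83, γ_7=24, γ_8=89, γ_9=81 (in table at j=4).
x = i·n + j = 9·12 + 4 = 112.
Check: 3^112 ≡ 122 (mod 139).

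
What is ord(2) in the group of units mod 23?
11

23 is prime, so ord(2) divides φ(23) = 22.
Divisors of 22: 1, 2, 11, 22.
Repeated squaring: 2^1 ≡ 2, 2^2 ≡ 4, 2^4 ≡ 16, 2^8 ≡ 3, 2^16 ≡ 9 (mod 23).
Test 2^d mod 23 for each divisor d in increasing order:
2^1 ≡ 2
2^2 ≡ 4
2^11 = 2^8·2^2·2^1 ≡ 1  ← first divisor giving 1
The order is 11.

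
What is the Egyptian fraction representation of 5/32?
1/7 + 1/75 + 1/16800

Greedy algorithm:
5/32: ceiling(32/5) = 7, use 1/7
3/224: ceiling(224/3) = 75, use 1/75
1/16800: ceiling(16800/1) = 16800, use 1/16800
Result: 5/32 = 1/7 + 1/75 + 1/16800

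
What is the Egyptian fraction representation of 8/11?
1/2 + 1/5 + 1/37 + 1/4070

Greedy algorithm:
8/11: ceiling(11/8) = 2, use 1/2
5/22: ceiling(22/5) = 5, use 1/5
3/110: ceiling(110/3) = 37, use 1/37
1/4070: ceiling(4070/1) = 4070, use 1/4070
Result: 8/11 = 1/2 + 1/5 + 1/37 + 1/4070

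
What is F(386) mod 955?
8

Matrix identity: Q^n = [[F_(n+1), F_n], [F_n, F_(n-1)]] with Q = [[1,1],[1,0]].
n = 386 = 110000010₂. Square-and-multiply, entries mod 955:
Q^1 = [[1,1],[1,0]]
Q^3 = (Q^1)²·Q = [[3,2],[2,1]]
Q^6 = (Q^3)² = [[13,8],[8,5]]
Q^12 = (Q^6)² = [[233,144],[144,89]]
Q^24 = (Q^12)² = [[535,528],[528,7]]
Q^48 = (Q^24)² = [[604,631],[631,928]]
Q^96 = (Q^48)² = [[887,232],[232,655]]
Q^193 = (Q^96)²·Q = [[767,193],[193,574]]
Q^386 = (Q^193)² = [[13,8],[8,5]]
F_386 mod 955 = Q^386[0][1] = 8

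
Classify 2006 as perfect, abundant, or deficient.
deficient

Proper divisors of 2006: sum = 1 + 2 + 17 + 34 + 59 + 118 + 1003 = 1234
Since 1234 < 2006, 2006 is deficient.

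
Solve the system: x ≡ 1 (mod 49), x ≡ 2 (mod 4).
50

Using Chinese Remainder Theorem:
M = 49 × 4 = 196
M1 = 4, M2 = 49
y1 = 4^(-1) mod 49 = 37
y2 = 49^(-1) mod 4 = 1
x = (1×4×37 + 2×49×1) mod 196 = 50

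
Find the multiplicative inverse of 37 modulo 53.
43

gcd(37, 53) = 1, so the inverse exists.
Extended Euclidean algorithm on (53, 37):
53 = 1 × 37 + 16  ⟹  16 = (1)·53 + (-1)·37
37 = 2 × 16 + 5  ⟹  5 = (-2)·53 + (3)·37
16 = 3 × 5 + 1  ⟹  1 = (7)·53 + (-10)·37
So (-10)·37 ≡ 1 (mod 53), i.e. 37^(-1) ≡ -10 ≡ 43 (mod 53).
Check: 37 × 43 = 1591 ≡ 1 (mod 53)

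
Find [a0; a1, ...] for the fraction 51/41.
[1; 4, 10]

Euclidean algorithm steps:
51 = 1 × 41 + 10
41 = 4 × 10 + 1
10 = 10 × 1 + 0
Continued fraction: [1; 4, 10]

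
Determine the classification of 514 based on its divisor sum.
deficient

Proper divisors of 514: sum = 1 + 2 + 257 = 260
Since 260 < 514, 514 is deficient.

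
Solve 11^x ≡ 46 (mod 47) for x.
23

Baby-step giant-step with step n = ⌈√47⌉ = 7.
Baby steps 11^j mod 47 (j:value) for j=0..6: 0:1, 1:11, 2:27, 3:15, 4:24, 5:29, 6:37.
Giant-step multiplier: 11^(-7) ≡ 11^(46-7) = 11^39 ≡ 44 (mod 47).
Giant steps γ_i = 46·44^i mod 47: γ_0=46, γ_1=3, γ_2=38, γ_3=27 (in table at j=2).
x = i·n + j = 3·7 + 2 = 23.
Check: 11^23 ≡ 46 (mod 47).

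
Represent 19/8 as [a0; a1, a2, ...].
[2; 2, 1, 2]

Euclidean algorithm steps:
19 = 2 × 8 + 3
8 = 2 × 3 + 2
3 = 1 × 2 + 1
2 = 2 × 1 + 0
Continued fraction: [2; 2, 1, 2]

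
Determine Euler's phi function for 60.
16

60 = 2^2 × 3 × 5
φ(n) = n × ∏(1 - 1/p) for each prime p dividing n
φ(60) = 60 × (1 - 1/2) × (1 - 1/3) × (1 - 1/5) = 16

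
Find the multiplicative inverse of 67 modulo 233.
80

gcd(67, 233) = 1, so the inverse exists.
Extended Euclidean algorithm on (233, 67):
233 = 3 × 67 + 32  ⟹  32 = (1)·233 + (-3)·67
67 = 2 × 32 + 3  ⟹  3 = (-2)·233 + (7)·67
32 = 10 × 3 + 2  ⟹  2 = (21)·233 + (-73)·67
3 = 1 × 2 + 1  ⟹  1 = (-23)·233 + (80)·67
So (80)·67 ≡ 1 (mod 233), i.e. 67^(-1) ≡ 80 (mod 233).
Check: 67 × 80 = 5360 ≡ 1 (mod 233)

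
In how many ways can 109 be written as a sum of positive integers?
541946240

p(n) counts ways to write n as a sum of positive integers (order ignored).
Euler's pentagonal recurrence: p(k) = p(k-1) + p(k-2) - p(k-5) - p(k-7) + p(k-12) + p(k-15) - ... (offsets j(3j∓1)/2, signs ++--, p(0)=1, p(<0)=0).
DP table for k = 0..108: p(0)=1, p(1)=1, p(2)=2, p(3)=3, p(4)=5, p(5)=7, p(6)=11, p(7)=15, p(8)=22, p(9)=30, p(10)=42, p(11)=56, p(12)=77, p(13)=101, p(14)=135, p(15)=176, p(16)=231, p(17)=297, p(18)=385, p(19)=490, p(20)=627, p(21)=792, p(22)=1002, p(23)=1255, p(24)=1575, p(25)=1958, p(26)=2436, p(27)=3010, p(28)=3718, p(29)=4565, p(30)=5604, p(31)=6842, p(32)=8349, p(33)=10143, p(34)=12310, p(35)=14883, p(36)=17977, p(37)=21637, p(38)=26015, p(39)=31185, p(40)=37338, p(41)=44583, p(42)=53174, p(43)=63261, p(44)=75175, p(45)=89134, p(46)=105558, p(47)=124754, p(48)=147273, p(49)=173525, p(50)=204226, p(51)=239943, p(52)=281589, p(53)=329931, p(54)=386155, p(55)=451276, p(56)=526823, p(57)=614154, p(58)=715220, p(59)=831820, p(60)=966467, p(61)=1121505, p(62)=1300156, p(63)=1505499, p(64)=1741630, p(65)=2012558, p(66)=2323520, p(67)=2679689, p(68)=3087735, p(69)=3554345, p(70)=4087968, p(71)=4697205, p(72)=5392783, p(73)=6185689, p(74)=7089500, p(75)=8118264, p(76)=9289091, p(77)=10619863, p(78)=12132164, p(79)=13848650, p(80)=15796476, p(81)=18004327, p(82)=20506255, p(83)=23338469, p(84)=26543660, p(85)=30167357, p(86)=34262962, p(87)=38887673, p(88)=44108109, p(89)=49995925, p(90)=56634173, p(91)=64112359, p(92)=72533807, p(93)=82010177, p(94)=92669720, p(95)=104651419, p(96)=118114304, p(97)=133230930, p(98)=150198136, p(99)=169229875, p(100)=190569292, p(101)=214481126, p(102)=241265379, p(103)=271248950, p(104)=304801365, p(105)=342325709, p(106)=384276336, p(107)=431149389, p(108)=483502844.
Final step: p(109) = p(108) + p(107) - p(104) - p(102) + p(97) + p(94) - p(87) - p(83) + p(74) + p(69) - p(58) - p(52) + p(39) + p(32) - p(17) - p(9)
= 483502844 + 431149389 - 304801365 - 241265379 + 133230930 + 92669720 - 38887673 - 23338469 + 7089500 + 3554345 - 715220 - 281589 + 31185 + 8349 - 297 - 30
= 541946240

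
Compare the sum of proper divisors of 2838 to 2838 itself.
abundant

Proper divisors of 2838: sum = 1 + 2 + 3 + 6 + 11 + 22 + 33 + 43 + 66 + 86 + 129 + 258 + 473 + 946 + 1419 = 3498
Since 3498 > 2838, 2838 is abundant.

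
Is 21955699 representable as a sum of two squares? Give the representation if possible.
Not possible

Factorization: 21955699 = 67^3 × 73
By Fermat: n is sum of two squares iff every prime p ≡ 3 (mod 4) appears to even power.
Prime(s) ≡ 3 (mod 4) with odd exponent: [(67, 3)]
Therefore 21955699 cannot be expressed as a² + b².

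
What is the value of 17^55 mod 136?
17

Repeated squaring. Binary of 55 = 110111.
17^1 ≡ 17 (mod 136); 17^2 ≡ 17 (mod 136); 17^4 ≡ 17 (mod 136); 17^8 ≡ 17 (mod 136); 17^16 ≡ 17 (mod 136); 17^32 ≡ 17 (mod 136)
17^55 = 17^1 × 17^2 × 17^4 × 17^16 × 17^32 ≡ 17 (mod 136)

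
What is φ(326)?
162

326 = 2 × 163
φ(n) = n × ∏(1 - 1/p) for each prime p dividing n
φ(326) = 326 × (1 - 1/2) × (1 - 1/163) = 162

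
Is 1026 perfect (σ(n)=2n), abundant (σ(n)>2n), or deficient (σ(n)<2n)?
abundant

Proper divisors of 1026: sum = 1 + 2 + 3 + 6 + 9 + 18 + 19 + 27 + 38 + 54 + 57 + 114 + 171 + 342 + 513 = 1374
Since 1374 > 1026, 1026 is abundant.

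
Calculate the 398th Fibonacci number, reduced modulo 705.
659

Matrix identity: Q^n = [[F_(n+1), F_n], [F_n, F_(n-1)]] with Q = [[1,1],[1,0]].
n = 398 = 110001110₂. Square-and-multiply, entries mod 705:
Q^1 = [[1,1],[1,0]]
Q^3 = (Q^1)²·Q = [[3,2],[2,1]]
Q^6 = (Q^3)² = [[13,8],[8,5]]
Q^12 = (Q^6)² = [[233,144],[144,89]]
Q^24 = (Q^12)² = [[295,543],[543,457]]
Q^49 = (Q^24)²·Q = [[610,469],[469,141]]
Q^99 = (Q^49)²·Q = [[285,566],[566,424]]
Q^199 = (Q^99)²·Q = [[585,436],[436,149]]
Q^398 = (Q^199)² = [[46,659],[659,92]]
F_398 mod 705 = Q^398[0][1] = 659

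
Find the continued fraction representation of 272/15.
[18; 7, 2]

Euclidean algorithm steps:
272 = 18 × 15 + 2
15 = 7 × 2 + 1
2 = 2 × 1 + 0
Continued fraction: [18; 7, 2]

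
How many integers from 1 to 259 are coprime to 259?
216

259 = 7 × 37
φ(n) = n × ∏(1 - 1/p) for each prime p dividing n
φ(259) = 259 × (1 - 1/7) × (1 - 1/37) = 216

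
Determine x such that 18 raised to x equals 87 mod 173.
25

Baby-step giant-step with step n = ⌈√173⌉ = 14.
Baby steps 18^j mod 173 (j:value) for j=0..13: 0:1, 1:18, 2:151, 3:123, 4:138, 5:62, 6:78, 7:20, 8:14, 9:79, 10:38, 11:165, 12:29, 13:3.
Giant-step multiplier: 18^(-14) ≡ 18^(172-14) = 18^158 ≡ 157 (mod 173).
Giant steps γ_i = 87·157^i mod 173: γ_0=87, γ_1=165 (in table at j=11).
x = i·n + j = 1·14 + 11 = 25.
Check: 18^25 ≡ 87 (mod 173).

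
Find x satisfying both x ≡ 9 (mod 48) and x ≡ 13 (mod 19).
393

Using Chinese Remainder Theorem:
M = 48 × 19 = 912
M1 = 19, M2 = 48
y1 = 19^(-1) mod 48 = 43
y2 = 48^(-1) mod 19 = 2
x = (9×19×43 + 13×48×2) mod 912 = 393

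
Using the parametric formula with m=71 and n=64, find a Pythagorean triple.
(945, 9088, 9137)

Euclid's formula: a = m² - n², b = 2mn, c = m² + n²
m = 71, n = 64
a = 71² - 64² = 5041 - 4096 = 945
b = 2 × 71 × 64 = 9088
c = 71² + 64² = 5041 + 4096 = 9137
Verification: 945² + 9088² = 893025 + 82591744 = 83484769 = 9137² ✓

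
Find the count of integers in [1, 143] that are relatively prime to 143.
120

143 = 11 × 13
φ(n) = n × ∏(1 - 1/p) for each prime p dividing n
φ(143) = 143 × (1 - 1/11) × (1 - 1/13) = 120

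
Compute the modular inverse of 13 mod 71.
11

gcd(13, 71) = 1, so the inverse exists.
Extended Euclidean algorithm on (71, 13):
71 = 5 × 13 + 6  ⟹  6 = (1)·71 + (-5)·13
13 = 2 × 6 + 1  ⟹  1 = (-2)·71 + (11)·13
So (11)·13 ≡ 1 (mod 71), i.e. 13^(-1) ≡ 11 (mod 71).
Check: 13 × 11 = 143 ≡ 1 (mod 71)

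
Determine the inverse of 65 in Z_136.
113

gcd(65, 136) = 1, so the inverse exists.
Extended Euclidean algorithm on (136, 65):
136 = 2 × 65 + 6  ⟹  6 = (1)·136 + (-2)·65
65 = 10 × 6 + 5  ⟹  5 = (-10)·136 + (21)·65
6 = 1 × 5 + 1  ⟹  1 = (11)·136 + (-23)·65
So (-23)·65 ≡ 1 (mod 136), i.e. 65^(-1) ≡ -23 ≡ 113 (mod 136).
Check: 65 × 113 = 7345 ≡ 1 (mod 136)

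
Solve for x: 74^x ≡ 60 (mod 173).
88

Baby-step giant-step with step n = ⌈√173⌉ = 14.
Baby steps 74^j mod 173 (j:value) for j=0..13: 0:1, 1:74, 2:113, 3:58, 4:140, 5:153, 6:77, 7:162, 8:51, 9:141, 10:54, 11:17, 12:47, 13:18.
Giant-step multiplier: 74^(-14) ≡ 74^(172-14) = 74^158 ≡ 163 (mod 173).
Giant steps γ_i = 60·163^i mod 173: γ_0=60, γ_1=92, γ_2=118, γ_3=31, γ_4=36, γ_5=159, γ_6=140 (in table at j=4).
x = i·n + j = 6·14 + 4 = 88.
Check: 74^88 ≡ 60 (mod 173).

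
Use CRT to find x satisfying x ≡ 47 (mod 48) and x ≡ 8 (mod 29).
95

Using Chinese Remainder Theorem:
M = 48 × 29 = 1392
M1 = 29, M2 = 48
y1 = 29^(-1) mod 48 = 5
y2 = 48^(-1) mod 29 = 26
x = (47×29×5 + 8×48×26) mod 1392 = 95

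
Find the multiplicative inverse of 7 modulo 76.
11

gcd(7, 76) = 1, so the inverse exists.
Extended Euclidean algorithm on (76, 7):
76 = 10 × 7 + 6  ⟹  6 = (1)·76 + (-10)·7
7 = 1 × 6 + 1  ⟹  1 = (-1)·76 + (11)·7
So (11)·7 ≡ 1 (mod 76), i.e. 7^(-1) ≡ 11 (mod 76).
Check: 7 × 11 = 77 ≡ 1 (mod 76)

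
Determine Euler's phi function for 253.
220

253 = 11 × 23
φ(n) = n × ∏(1 - 1/p) for each prime p dividing n
φ(253) = 253 × (1 - 1/11) × (1 - 1/23) = 220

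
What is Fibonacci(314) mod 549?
316

Matrix identity: Q^n = [[F_(n+1), F_n], [F_n, F_(n-1)]] with Q = [[1,1],[1,0]].
n = 314 = 100111010₂. Square-and-multiply, entries mod 549:
Q^1 = [[1,1],[1,0]]
Q^2 = (Q^1)² = [[2,1],[1,1]]
Q^4 = (Q^2)² = [[5,3],[3,2]]
Q^9 = (Q^4)²·Q = [[55,34],[34,21]]
Q^19 = (Q^9)²·Q = [[177,338],[338,388]]
Q^39 = (Q^19)²·Q = [[6,88],[88,467]]
Q^78 = (Q^39)² = [[94,449],[449,194]]
Q^157 = (Q^78)²·Q = [[467,170],[170,297]]
Q^314 = (Q^157)² = [[488,316],[316,172]]
F_314 mod 549 = Q^314[0][1] = 316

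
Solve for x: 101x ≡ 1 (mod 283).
269

gcd(101, 283) = 1, so the inverse exists.
Extended Euclidean algorithm on (283, 101):
283 = 2 × 101 + 81  ⟹  81 = (1)·283 + (-2)·101
101 = 1 × 81 + 20  ⟹  20 = (-1)·283 + (3)·101
81 = 4 × 20 + 1  ⟹  1 = (5)·283 + (-14)·101
So (-14)·101 ≡ 1 (mod 283), i.e. 101^(-1) ≡ -14 ≡ 269 (mod 283).
Check: 101 × 269 = 27169 ≡ 1 (mod 283)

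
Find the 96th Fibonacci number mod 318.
174

Matrix identity: Q^n = [[F_(n+1), F_n], [F_n, F_(n-1)]] with Q = [[1,1],[1,0]].
n = 96 = 1100000₂. Square-and-multiply, entries mod 318:
Q^1 = [[1,1],[1,0]]
Q^3 = (Q^1)²·Q = [[3,2],[2,1]]
Q^6 = (Q^3)² = [[13,8],[8,5]]
Q^12 = (Q^6)² = [[233,144],[144,89]]
Q^24 = (Q^12)² = [[295,258],[258,37]]
Q^48 = (Q^24)² = [[313,114],[114,199]]
Q^96 = (Q^48)² = [[301,174],[174,127]]
F_96 mod 318 = Q^96[0][1] = 174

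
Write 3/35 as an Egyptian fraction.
1/12 + 1/420

Greedy algorithm:
3/35: ceiling(35/3) = 12, use 1/12
1/420: ceiling(420/1) = 420, use 1/420
Result: 3/35 = 1/12 + 1/420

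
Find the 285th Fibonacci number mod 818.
288

Matrix identity: Q^n = [[F_(n+1), F_n], [F_n, F_(n-1)]] with Q = [[1,1],[1,0]].
n = 285 = 100011101₂. Square-and-multiply, entries mod 818:
Q^1 = [[1,1],[1,0]]
Q^2 = (Q^1)² = [[2,1],[1,1]]
Q^4 = (Q^2)² = [[5,3],[3,2]]
Q^8 = (Q^4)² = [[34,21],[21,13]]
Q^17 = (Q^8)²·Q = [[130,779],[779,169]]
Q^35 = (Q^17)²·Q = [[216,425],[425,609]]
Q^71 = (Q^35)²·Q = [[398,695],[695,521]]
Q^142 = (Q^71)² = [[117,665],[665,270]]
Q^285 = (Q^142)²·Q = [[791,288],[288,503]]
F_285 mod 818 = Q^285[0][1] = 288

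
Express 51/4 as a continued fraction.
[12; 1, 3]

Euclidean algorithm steps:
51 = 12 × 4 + 3
4 = 1 × 3 + 1
3 = 3 × 1 + 0
Continued fraction: [12; 1, 3]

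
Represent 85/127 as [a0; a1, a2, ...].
[0; 1, 2, 42]

Euclidean algorithm steps:
85 = 0 × 127 + 85
127 = 1 × 85 + 42
85 = 2 × 42 + 1
42 = 42 × 1 + 0
Continued fraction: [0; 1, 2, 42]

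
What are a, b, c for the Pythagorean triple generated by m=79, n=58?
(2877, 9164, 9605)

Euclid's formula: a = m² - n², b = 2mn, c = m² + n²
m = 79, n = 58
a = 79² - 58² = 6241 - 3364 = 2877
b = 2 × 79 × 58 = 9164
c = 79² + 58² = 6241 + 3364 = 9605
Verification: 2877² + 9164² = 8277129 + 83978896 = 92256025 = 9605² ✓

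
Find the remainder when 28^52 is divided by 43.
25

Repeated squaring. Binary of 52 = 110100.
28^1 ≡ 28 (mod 43); 28^2 ≡ 10 (mod 43); 28^4 ≡ 14 (mod 43); 28^8 ≡ 24 (mod 43); 28^16 ≡ 17 (mod 43); 28^32 ≡ 31 (mod 43)
28^52 = 28^4 × 28^16 × 28^32 ≡ 25 (mod 43)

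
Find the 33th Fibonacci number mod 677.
116

Matrix identity: Q^n = [[F_(n+1), F_n], [F_n, F_(n-1)]] with Q = [[1,1],[1,0]].
n = 33 = 100001₂. Square-and-multiply, entries mod 677:
Q^1 = [[1,1],[1,0]]
Q^2 = (Q^1)² = [[2,1],[1,1]]
Q^4 = (Q^2)² = [[5,3],[3,2]]
Q^8 = (Q^4)² = [[34,21],[21,13]]
Q^16 = (Q^8)² = [[243,310],[310,610]]
Q^33 = (Q^16)²·Q = [[516,116],[116,400]]
F_33 mod 677 = Q^33[0][1] = 116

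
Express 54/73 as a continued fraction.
[0; 1, 2, 1, 5, 3]

Euclidean algorithm steps:
54 = 0 × 73 + 54
73 = 1 × 54 + 19
54 = 2 × 19 + 16
19 = 1 × 16 + 3
16 = 5 × 3 + 1
3 = 3 × 1 + 0
Continued fraction: [0; 1, 2, 1, 5, 3]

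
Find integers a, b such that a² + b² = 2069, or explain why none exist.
25² + 38² (a=25, b=38)

Factorization: 2069 = 2069
By Fermat: n is sum of two squares iff every prime p ≡ 3 (mod 4) appears to even power.
All primes ≡ 3 (mod 4) appear to even power.
Search a = 0, 1, 2, … for 2069 - a² a perfect square: first hit at a = 25: 2069 - 625 = 1444 = 38².
2069 = 25² + 38² = 625 + 1444 ✓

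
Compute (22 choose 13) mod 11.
0

Using Lucas' theorem:
Write n=22 and k=13 in base 11:
n in base 11: [2, 0]
k in base 11: [1, 2]
C(22,13) mod 11 = ∏ C(n_i, k_i) mod 11
Digit binomials (mod 11): C(2,1) = 2; C(0,2) = 0 (k_i > n_i)
Product: 2 × 0 = 0 ≡ 0 (mod 11)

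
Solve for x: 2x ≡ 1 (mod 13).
7

gcd(2, 13) = 1, so the inverse exists.
Extended Euclidean algorithm on (13, 2):
13 = 6 × 2 + 1  ⟹  1 = (1)·13 + (-6)·2
So (-6)·2 ≡ 1 (mod 13), i.e. 2^(-1) ≡ -6 ≡ 7 (mod 13).
Check: 2 × 7 = 14 ≡ 1 (mod 13)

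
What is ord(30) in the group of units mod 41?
40

41 is prime, so ord(30) divides φ(41) = 40.
Divisors of 40: 1, 2, 4, 5, 8, 10, 20, 40.
Repeated squaring: 30^1 ≡ 30, 30^2 ≡ 39, 30^4 ≡ 4, 30^8 ≡ 16, 30^16 ≡ 10, 30^32 ≡ 18 (mod 41).
Test 30^d mod 41 for each divisor d in increasing order:
30^1 ≡ 30
30^2 ≡ 39
30^4 ≡ 4
30^5 = 30^4·30^1 ≡ 38
30^8 ≡ 16
30^10 = 30^8·30^2 ≡ 9
30^20 = 30^16·30^4 ≡ 40
30^40 = 30^32·30^8 ≡ 1  ← first divisor giving 1
The order is 40.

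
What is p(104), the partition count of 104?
304801365

p(n) counts ways to write n as a sum of positive integers (order ignored).
Euler's pentagonal recurrence: p(k) = p(k-1) + p(k-2) - p(k-5) - p(k-7) + p(k-12) + p(k-15) - ... (offsets j(3j∓1)/2, signs ++--, p(0)=1, p(<0)=0).
DP table for k = 0..103: p(0)=1, p(1)=1, p(2)=2, p(3)=3, p(4)=5, p(5)=7, p(6)=11, p(7)=15, p(8)=22, p(9)=30, p(10)=42, p(11)=56, p(12)=77, p(13)=101, p(14)=135, p(15)=176, p(16)=231, p(17)=297, p(18)=385, p(19)=490, p(20)=627, p(21)=792, p(22)=1002, p(23)=1255, p(24)=1575, p(25)=1958, p(26)=2436, p(27)=3010, p(28)=3718, p(29)=4565, p(30)=5604, p(31)=6842, p(32)=8349, p(33)=10143, p(34)=12310, p(35)=14883, p(36)=17977, p(37)=21637, p(38)=26015, p(39)=31185, p(40)=37338, p(41)=44583, p(42)=53174, p(43)=63261, p(44)=75175, p(45)=89134, p(46)=105558, p(47)=124754, p(48)=147273, p(49)=173525, p(50)=204226, p(51)=239943, p(52)=281589, p(53)=329931, p(54)=386155, p(55)=451276, p(56)=526823, p(57)=614154, p(58)=715220, p(59)=831820, p(60)=966467, p(61)=1121505, p(62)=1300156, p(63)=1505499, p(64)=1741630, p(65)=2012558, p(66)=2323520, p(67)=2679689, p(68)=3087735, p(69)=3554345, p(70)=4087968, p(71)=4697205, p(72)=5392783, p(73)=6185689, p(74)=7089500, p(75)=8118264, p(76)=9289091, p(77)=10619863, p(78)=12132164, p(79)=13848650, p(80)=15796476, p(81)=18004327, p(82)=20506255, p(83)=23338469, p(84)=26543660, p(85)=30167357, p(86)=34262962, p(87)=38887673, p(88)=44108109, p(89)=49995925, p(90)=56634173, p(91)=64112359, p(92)=72533807, p(93)=82010177, p(94)=92669720, p(95)=104651419, p(96)=118114304, p(97)=133230930, p(98)=150198136, p(99)=169229875, p(100)=190569292, p(101)=214481126, p(102)=241265379, p(103)=271248950.
Final step: p(104) = p(103) + p(102) - p(99) - p(97) + p(92) + p(89) - p(82) - p(78) + p(69) + p(64) - p(53) - p(47) + p(34) + p(27) - p(12) - p(4)
= 271248950 + 241265379 - 169229875 - 133230930 + 72533807 + 49995925 - 20506255 - 12132164 + 3554345 + 1741630 - 329931 - 124754 + 12310 + 3010 - 77 - 5
= 304801365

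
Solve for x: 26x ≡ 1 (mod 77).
3

gcd(26, 77) = 1, so the inverse exists.
Extended Euclidean algorithm on (77, 26):
77 = 2 × 26 + 25  ⟹  25 = (1)·77 + (-2)·26
26 = 1 × 25 + 1  ⟹  1 = (-1)·77 + (3)·26
So (3)·26 ≡ 1 (mod 77), i.e. 26^(-1) ≡ 3 (mod 77).
Check: 26 × 3 = 78 ≡ 1 (mod 77)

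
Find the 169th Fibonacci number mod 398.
13

Matrix identity: Q^n = [[F_(n+1), F_n], [F_n, F_(n-1)]] with Q = [[1,1],[1,0]].
n = 169 = 10101001₂. Square-and-multiply, entries mod 398:
Q^1 = [[1,1],[1,0]]
Q^2 = (Q^1)² = [[2,1],[1,1]]
Q^5 = (Q^2)²·Q = [[8,5],[5,3]]
Q^10 = (Q^5)² = [[89,55],[55,34]]
Q^21 = (Q^10)²·Q = [[199,200],[200,397]]
Q^42 = (Q^21)² = [[1,198],[198,201]]
Q^84 = (Q^42)² = [[201,196],[196,5]]
Q^169 = (Q^84)²·Q = [[191,13],[13,178]]
F_169 mod 398 = Q^169[0][1] = 13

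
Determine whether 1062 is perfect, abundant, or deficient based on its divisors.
abundant

Proper divisors of 1062: sum = 1 + 2 + 3 + 6 + 9 + 18 + 59 + 118 + 177 + 354 + 531 = 1278
Since 1278 > 1062, 1062 is abundant.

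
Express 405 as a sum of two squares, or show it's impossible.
9² + 18² (a=9, b=18)

Factorization: 405 = 3^4 × 5
By Fermat: n is sum of two squares iff every prime p ≡ 3 (mod 4) appears to even power.
All primes ≡ 3 (mod 4) appear to even power.
Search a = 0, 1, 2, … for 405 - a² a perfect square: first hit at a = 9: 405 - 81 = 324 = 18².
405 = 9² + 18² = 81 + 324 ✓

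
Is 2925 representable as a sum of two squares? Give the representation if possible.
3² + 54² (a=3, b=54)

Factorization: 2925 = 3^2 × 5^2 × 13
By Fermat: n is sum of two squares iff every prime p ≡ 3 (mod 4) appears to even power.
All primes ≡ 3 (mod 4) appear to even power.
Search a = 0, 1, 2, … for 2925 - a² a perfect square: first hit at a = 3: 2925 - 9 = 2916 = 54².
2925 = 3² + 54² = 9 + 2916 ✓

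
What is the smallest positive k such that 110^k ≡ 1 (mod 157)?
78

157 is prime, so ord(110) divides φ(157) = 156.
Divisors of 156: 1, 2, 3, 4, 6, 12, 13, 26, 39, 52, 78, 156.
Repeated squaring: 110^1 ≡ 110, 110^2 ≡ 11, 110^4 ≡ 121, 110^8 ≡ 40, 110^16 ≡ 30, 110^32 ≡ 115, 110^64 ≡ 37, 110^128 ≡ 113 (mod 157).
Test 110^d mod 157 for each divisor d in increasing order:
110^1 ≡ 110
110^2 ≡ 11
110^3 = 110^2·110^1 ≡ 111
110^4 ≡ 121
110^6 = 110^4·110^2 ≡ 75
110^12 = 110^8·110^4 ≡ 130
110^13 = 110^8·110^4·110^1 ≡ 13
110^26 = 110^16·110^8·110^2 ≡ 12
110^39 = 110^32·110^4·110^2·110^1 ≡ 156
110^52 = 110^32·110^16·110^4 ≡ 144
110^78 = 110^64·110^8·110^4·110^2 ≡ 1  ← first divisor giving 1
The order is 78.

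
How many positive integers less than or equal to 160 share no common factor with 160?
64

160 = 2^5 × 5
φ(n) = n × ∏(1 - 1/p) for each prime p dividing n
φ(160) = 160 × (1 - 1/2) × (1 - 1/5) = 64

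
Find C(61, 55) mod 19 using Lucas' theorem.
0

Using Lucas' theorem:
Write n=61 and k=55 in base 19:
n in base 19: [3, 4]
k in base 19: [2, 17]
C(61,55) mod 19 = ∏ C(n_i, k_i) mod 19
Digit binomials (mod 19): C(3,2) = 3; C(4,17) = 0 (k_i > n_i)
Product: 3 × 0 = 0 ≡ 0 (mod 19)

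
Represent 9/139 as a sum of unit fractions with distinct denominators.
1/16 + 1/445 + 1/989680

Greedy algorithm:
9/139: ceiling(139/9) = 16, use 1/16
5/2224: ceiling(2224/5) = 445, use 1/445
1/989680: ceiling(989680/1) = 989680, use 1/989680
Result: 9/139 = 1/16 + 1/445 + 1/989680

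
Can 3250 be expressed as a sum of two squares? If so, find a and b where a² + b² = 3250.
1² + 57² (a=1, b=57)

Factorization: 3250 = 2 × 5^3 × 13
By Fermat: n is sum of two squares iff every prime p ≡ 3 (mod 4) appears to even power.
All primes ≡ 3 (mod 4) appear to even power.
Search a = 0, 1, 2, … for 3250 - a² a perfect square: first hit at a = 1: 3250 - 1 = 3249 = 57².
3250 = 1² + 57² = 1 + 3249 ✓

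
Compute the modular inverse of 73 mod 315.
82

gcd(73, 315) = 1, so the inverse exists.
Extended Euclidean algorithm on (315, 73):
315 = 4 × 73 + 23  ⟹  23 = (1)·315 + (-4)·73
73 = 3 × 23 + 4  ⟹  4 = (-3)·315 + (13)·73
23 = 5 × 4 + 3  ⟹  3 = (16)·315 + (-69)·73
4 = 1 × 3 + 1  ⟹  1 = (-19)·315 + (82)·73
So (82)·73 ≡ 1 (mod 315), i.e. 73^(-1) ≡ 82 (mod 315).
Check: 73 × 82 = 5986 ≡ 1 (mod 315)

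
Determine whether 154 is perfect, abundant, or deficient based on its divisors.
deficient

Proper divisors of 154: sum = 1 + 2 + 7 + 11 + 14 + 22 + 77 = 134
Since 134 < 154, 154 is deficient.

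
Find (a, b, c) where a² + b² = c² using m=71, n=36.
(3745, 5112, 6337)

Euclid's formula: a = m² - n², b = 2mn, c = m² + n²
m = 71, n = 36
a = 71² - 36² = 5041 - 1296 = 3745
b = 2 × 71 × 36 = 5112
c = 71² + 36² = 5041 + 1296 = 6337
Verification: 3745² + 5112² = 14025025 + 26132544 = 40157569 = 6337² ✓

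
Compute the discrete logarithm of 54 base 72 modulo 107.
63

Baby-step giant-step with step n = ⌈√107⌉ = 11.
Baby steps 72^j mod 107 (j:value) for j=0..10: 0:1, 1:72, 2:48, 3:32, 4:57, 5:38, 6:61, 7:5, 8:39, 9:26, 10:53.
Giant-step multiplier: 72^(-11) ≡ 72^(106-11) = 72^95 ≡ 104 (mod 107).
Giant steps γ_i = 54·104^i mod 107: γ_0=54, γ_1=52, γ_2=58, γ_3=40, γ_4=94, γ_5=39 (in table at j=8).
x = i·n + j = 5·11 + 8 = 63.
Check: 72^63 ≡ 54 (mod 107).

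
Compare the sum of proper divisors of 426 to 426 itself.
abundant

Proper divisors of 426: sum = 1 + 2 + 3 + 6 + 71 + 142 + 213 = 438
Since 438 > 426, 426 is abundant.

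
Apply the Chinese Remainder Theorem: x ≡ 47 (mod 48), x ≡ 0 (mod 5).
95

Using Chinese Remainder Theorem:
M = 48 × 5 = 240
M1 = 5, M2 = 48
y1 = 5^(-1) mod 48 = 29
y2 = 48^(-1) mod 5 = 2
x = (47×5×29 + 0×48×2) mod 240 = 95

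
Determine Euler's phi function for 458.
228

458 = 2 × 229
φ(n) = n × ∏(1 - 1/p) for each prime p dividing n
φ(458) = 458 × (1 - 1/2) × (1 - 1/229) = 228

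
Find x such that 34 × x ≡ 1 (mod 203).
6

gcd(34, 203) = 1, so the inverse exists.
Extended Euclidean algorithm on (203, 34):
203 = 5 × 34 + 33  ⟹  33 = (1)·203 + (-5)·34
34 = 1 × 33 + 1  ⟹  1 = (-1)·203 + (6)·34
So (6)·34 ≡ 1 (mod 203), i.e. 34^(-1) ≡ 6 (mod 203).
Check: 34 × 6 = 204 ≡ 1 (mod 203)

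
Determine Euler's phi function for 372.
120

372 = 2^2 × 3 × 31
φ(n) = n × ∏(1 - 1/p) for each prime p dividing n
φ(372) = 372 × (1 - 1/2) × (1 - 1/3) × (1 - 1/31) = 120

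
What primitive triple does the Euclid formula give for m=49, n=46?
(285, 4508, 4517)

Euclid's formula: a = m² - n², b = 2mn, c = m² + n²
m = 49, n = 46
a = 49² - 46² = 2401 - 2116 = 285
b = 2 × 49 × 46 = 4508
c = 49² + 46² = 2401 + 2116 = 4517
Verification: 285² + 4508² = 81225 + 20322064 = 20403289 = 4517² ✓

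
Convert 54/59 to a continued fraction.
[0; 1, 10, 1, 4]

Euclidean algorithm steps:
54 = 0 × 59 + 54
59 = 1 × 54 + 5
54 = 10 × 5 + 4
5 = 1 × 4 + 1
4 = 4 × 1 + 0
Continued fraction: [0; 1, 10, 1, 4]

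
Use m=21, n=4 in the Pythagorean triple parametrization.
(425, 168, 457)

Euclid's formula: a = m² - n², b = 2mn, c = m² + n²
m = 21, n = 4
a = 21² - 4² = 441 - 16 = 425
b = 2 × 21 × 4 = 168
c = 21² + 4² = 441 + 16 = 457
Verification: 425² + 168² = 180625 + 28224 = 208849 = 457² ✓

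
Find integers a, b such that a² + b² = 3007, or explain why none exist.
Not possible

Factorization: 3007 = 31 × 97
By Fermat: n is sum of two squares iff every prime p ≡ 3 (mod 4) appears to even power.
Prime(s) ≡ 3 (mod 4) with odd exponent: [(31, 1)]
Therefore 3007 cannot be expressed as a² + b².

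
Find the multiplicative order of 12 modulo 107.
53

107 is prime, so ord(12) divides φ(107) = 106.
Divisors of 106: 1, 2, 53, 106.
Repeated squaring: 12^1 ≡ 12, 12^2 ≡ 37, 12^4 ≡ 85, 12^8 ≡ 56, 12^16 ≡ 33, 12^32 ≡ 19, 12^64 ≡ 40 (mod 107).
Test 12^d mod 107 for each divisor d in increasing order:
12^1 ≡ 12
12^2 ≡ 37
12^53 = 12^32·12^16·12^4·12^1 ≡ 1  ← first divisor giving 1
The order is 53.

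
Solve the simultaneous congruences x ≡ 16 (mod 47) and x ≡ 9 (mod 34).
1097

Using Chinese Remainder Theorem:
M = 47 × 34 = 1598
M1 = 34, M2 = 47
y1 = 34^(-1) mod 47 = 18
y2 = 47^(-1) mod 34 = 21
x = (16×34×18 + 9×47×21) mod 1598 = 1097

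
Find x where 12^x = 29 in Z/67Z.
22

Baby-step giant-step with step n = ⌈√67⌉ = 9.
Baby steps 12^j mod 67 (j:value) for j=0..8: 0:1, 1:12, 2:10, 3:53, 4:33, 5:61, 6:62, 7:7, 8:17.
Giant-step multiplier: 12^(-9) ≡ 12^(66-9) = 12^57 ≡ 45 (mod 67).
Giant steps γ_i = 29·45^i mod 67: γ_0=29, γ_1=32, γ_2=33 (in table at j=4).
x = i·n + j = 2·9 + 4 = 22.
Check: 12^22 ≡ 29 (mod 67).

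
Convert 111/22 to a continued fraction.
[5; 22]

Euclidean algorithm steps:
111 = 5 × 22 + 1
22 = 22 × 1 + 0
Continued fraction: [5; 22]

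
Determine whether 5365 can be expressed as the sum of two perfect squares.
6² + 73² (a=6, b=73)

Factorization: 5365 = 5 × 29 × 37
By Fermat: n is sum of two squares iff every prime p ≡ 3 (mod 4) appears to even power.
All primes ≡ 3 (mod 4) appear to even power.
Search a = 0, 1, 2, … for 5365 - a² a perfect square: first hit at a = 6: 5365 - 36 = 5329 = 73².
5365 = 6² + 73² = 36 + 5329 ✓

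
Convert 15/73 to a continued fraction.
[0; 4, 1, 6, 2]

Euclidean algorithm steps:
15 = 0 × 73 + 15
73 = 4 × 15 + 13
15 = 1 × 13 + 2
13 = 6 × 2 + 1
2 = 2 × 1 + 0
Continued fraction: [0; 4, 1, 6, 2]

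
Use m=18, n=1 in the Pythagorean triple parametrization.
(323, 36, 325)

Euclid's formula: a = m² - n², b = 2mn, c = m² + n²
m = 18, n = 1
a = 18² - 1² = 324 - 1 = 323
b = 2 × 18 × 1 = 36
c = 18² + 1² = 324 + 1 = 325
Verification: 323² + 36² = 104329 + 1296 = 105625 = 325² ✓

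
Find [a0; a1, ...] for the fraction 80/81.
[0; 1, 80]

Euclidean algorithm steps:
80 = 0 × 81 + 80
81 = 1 × 80 + 1
80 = 80 × 1 + 0
Continued fraction: [0; 1, 80]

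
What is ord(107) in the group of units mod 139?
69

139 is prime, so ord(107) divides φ(139) = 138.
Divisors of 138: 1, 2, 3, 6, 23, 46, 69, 138.
Repeated squaring: 107^1 ≡ 107, 107^2 ≡ 51, 107^4 ≡ 99, 107^8 ≡ 71, 107^16 ≡ 37, 107^32 ≡ 118, 107^64 ≡ 24, 107^128 ≡ 20 (mod 139).
Test 107^d mod 139 for each divisor d in increasing order:
107^1 ≡ 107
107^2 ≡ 51
107^3 = 107^2·107^1 ≡ 36
107^6 = 107^4·107^2 ≡ 45
107^23 = 107^16·107^4·107^2·107^1 ≡ 96
107^46 = 107^32·107^8·107^4·107^2 ≡ 42
107^69 = 107^64·107^4·107^1 ≡ 1  ← first divisor giving 1
The order is 69.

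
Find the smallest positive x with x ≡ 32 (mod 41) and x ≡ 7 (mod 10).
237

Using Chinese Remainder Theorem:
M = 41 × 10 = 410
M1 = 10, M2 = 41
y1 = 10^(-1) mod 41 = 37
y2 = 41^(-1) mod 10 = 1
x = (32×10×37 + 7×41×1) mod 410 = 237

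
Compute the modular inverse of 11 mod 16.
3

gcd(11, 16) = 1, so the inverse exists.
Extended Euclidean algorithm on (16, 11):
16 = 1 × 11 + 5  ⟹  5 = (1)·16 + (-1)·11
11 = 2 × 5 + 1  ⟹  1 = (-2)·16 + (3)·11
So (3)·11 ≡ 1 (mod 16), i.e. 11^(-1) ≡ 3 (mod 16).
Check: 11 × 3 = 33 ≡ 1 (mod 16)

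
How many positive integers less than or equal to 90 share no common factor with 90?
24

90 = 2 × 3^2 × 5
φ(n) = n × ∏(1 - 1/p) for each prime p dividing n
φ(90) = 90 × (1 - 1/2) × (1 - 1/3) × (1 - 1/5) = 24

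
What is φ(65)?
48

65 = 5 × 13
φ(n) = n × ∏(1 - 1/p) for each prime p dividing n
φ(65) = 65 × (1 - 1/5) × (1 - 1/13) = 48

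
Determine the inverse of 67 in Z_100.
3

gcd(67, 100) = 1, so the inverse exists.
Extended Euclidean algorithm on (100, 67):
100 = 1 × 67 + 33  ⟹  33 = (1)·100 + (-1)·67
67 = 2 × 33 + 1  ⟹  1 = (-2)·100 + (3)·67
So (3)·67 ≡ 1 (mod 100), i.e. 67^(-1) ≡ 3 (mod 100).
Check: 67 × 3 = 201 ≡ 1 (mod 100)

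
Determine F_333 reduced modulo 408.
170

Matrix identity: Q^n = [[F_(n+1), F_n], [F_n, F_(n-1)]] with Q = [[1,1],[1,0]].
n = 333 = 101001101₂. Square-and-multiply, entries mod 408:
Q^1 = [[1,1],[1,0]]
Q^2 = (Q^1)² = [[2,1],[1,1]]
Q^5 = (Q^2)²·Q = [[8,5],[5,3]]
Q^10 = (Q^5)² = [[89,55],[55,34]]
Q^20 = (Q^10)² = [[338,237],[237,101]]
Q^41 = (Q^20)²·Q = [[280,277],[277,3]]
Q^83 = (Q^41)²·Q = [[144,89],[89,55]]
Q^166 = (Q^83)² = [[97,167],[167,338]]
Q^333 = (Q^166)²·Q = [[191,170],[170,21]]
F_333 mod 408 = Q^333[0][1] = 170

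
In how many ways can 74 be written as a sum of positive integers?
7089500

p(n) counts ways to write n as a sum of positive integers (order ignored).
Euler's pentagonal recurrence: p(k) = p(k-1) + p(k-2) - p(k-5) - p(k-7) + p(k-12) + p(k-15) - ... (offsets j(3j∓1)/2, signs ++--, p(0)=1, p(<0)=0).
DP table for k = 0..73: p(0)=1, p(1)=1, p(2)=2, p(3)=3, p(4)=5, p(5)=7, p(6)=11, p(7)=15, p(8)=22, p(9)=30, p(10)=42, p(11)=56, p(12)=77, p(13)=101, p(14)=135, p(15)=176, p(16)=231, p(17)=297, p(18)=385, p(19)=490, p(20)=627, p(21)=792, p(22)=1002, p(23)=1255, p(24)=1575, p(25)=1958, p(26)=2436, p(27)=3010, p(28)=3718, p(29)=4565, p(30)=5604, p(31)=6842, p(32)=8349, p(33)=10143, p(34)=12310, p(35)=14883, p(36)=17977, p(37)=21637, p(38)=26015, p(39)=31185, p(40)=37338, p(41)=44583, p(42)=53174, p(43)=63261, p(44)=75175, p(45)=89134, p(46)=105558, p(47)=124754, p(48)=147273, p(49)=173525, p(50)=204226, p(51)=239943, p(52)=281589, p(53)=329931, p(54)=386155, p(55)=451276, p(56)=526823, p(57)=614154, p(58)=715220, p(59)=831820, p(60)=966467, p(61)=1121505, p(62)=1300156, p(63)=1505499, p(64)=1741630, p(65)=2012558, p(66)=2323520, p(67)=2679689, p(68)=3087735, p(69)=3554345, p(70)=4087968, p(71)=4697205, p(72)=5392783, p(73)=6185689.
Final step: p(74) = p(73) + p(72) - p(69) - p(67) + p(62) + p(59) - p(52) - p(48) + p(39) + p(34) - p(23) - p(17) + p(4)
= 6185689 + 5392783 - 3554345 - 2679689 + 1300156 + 831820 - 281589 - 147273 + 31185 + 12310 - 1255 - 297 + 5
= 7089500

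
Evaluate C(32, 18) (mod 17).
15

Using Lucas' theorem:
Write n=32 and k=18 in base 17:
n in base 17: [1, 15]
k in base 17: [1, 1]
C(32,18) mod 17 = ∏ C(n_i, k_i) mod 17
Digit binomials (mod 17): C(1,1) = 1; C(15,1) = 15
Product: 1 × 15 = 15 ≡ 15 (mod 17)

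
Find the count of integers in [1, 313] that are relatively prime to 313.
312

313 = 313
φ(n) = n × ∏(1 - 1/p) for each prime p dividing n
φ(313) = 313 × (1 - 1/313) = 312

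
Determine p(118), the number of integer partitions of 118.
1482074143

p(n) counts ways to write n as a sum of positive integers (order ignored).
Euler's pentagonal recurrence: p(k) = p(k-1) + p(k-2) - p(k-5) - p(k-7) + p(k-12) + p(k-15) - ... (offsets j(3j∓1)/2, signs ++--, p(0)=1, p(<0)=0).
DP table for k = 0..117: p(0)=1, p(1)=1, p(2)=2, p(3)=3, p(4)=5, p(5)=7, p(6)=11, p(7)=15, p(8)=22, p(9)=30, p(10)=42, p(11)=56, p(12)=77, p(13)=101, p(14)=135, p(15)=176, p(16)=231, p(17)=297, p(18)=385, p(19)=490, p(20)=627, p(21)=792, p(22)=1002, p(23)=1255, p(24)=1575, p(25)=1958, p(26)=2436, p(27)=3010, p(28)=3718, p(29)=4565, p(30)=5604, p(31)=6842, p(32)=8349, p(33)=10143, p(34)=12310, p(35)=14883, p(36)=17977, p(37)=21637, p(38)=26015, p(39)=31185, p(40)=37338, p(41)=44583, p(42)=53174, p(43)=63261, p(44)=75175, p(45)=89134, p(46)=105558, p(47)=124754, p(48)=147273, p(49)=173525, p(50)=204226, p(51)=239943, p(52)=281589, p(53)=329931, p(54)=386155, p(55)=451276, p(56)=526823, p(57)=614154, p(58)=715220, p(59)=831820, p(60)=966467, p(61)=1121505, p(62)=1300156, p(63)=1505499, p(64)=1741630, p(65)=2012558, p(66)=2323520, p(67)=2679689, p(68)=3087735, p(69)=3554345, p(70)=4087968, p(71)=4697205, p(72)=5392783, p(73)=6185689, p(74)=7089500, p(75)=8118264, p(76)=9289091, p(77)=10619863, p(78)=12132164, p(79)=13848650, p(80)=15796476, p(81)=18004327, p(82)=20506255, p(83)=23338469, p(84)=26543660, p(85)=30167357, p(86)=34262962, p(87)=38887673, p(88)=44108109, p(89)=49995925, p(90)=56634173, p(91)=64112359, p(92)=72533807, p(93)=82010177, p(94)=92669720, p(95)=104651419, p(96)=118114304, p(97)=133230930, p(98)=150198136, p(99)=169229875, p(100)=190569292, p(101)=214481126, p(102)=241265379, p(103)=271248950, p(104)=304801365, p(105)=342325709, p(106)=384276336, p(107)=431149389, p(108)=483502844, p(109)=541946240, p(110)=607163746, p(111)=679903203, p(112)=761002156, p(113)=851376628, p(114)=952050665, p(115)=1064144451, p(116)=1188908248, p(117)=1327710076.
Final step: p(118) = p(117) + p(116) - p(113) - p(111) + p(106) + p(103) - p(96) - p(92) + p(83) + p(78) - p(67) - p(61) + p(48) + p(41) - p(26) - p(18) + p(1)
= 1327710076 + 1188908248 - 851376628 - 679903203 + 384276336 + 271248950 - 118114304 - 72533807 + 23338469 + 12132164 - 2679689 - 1121505 + 147273 + 44583 - 2436 - 385 + 1
= 1482074143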